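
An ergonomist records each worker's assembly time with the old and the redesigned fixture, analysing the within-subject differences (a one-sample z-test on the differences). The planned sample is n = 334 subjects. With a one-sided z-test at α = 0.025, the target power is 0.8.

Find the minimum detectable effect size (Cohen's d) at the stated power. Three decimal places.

Need Φ(δ − 1.960) = 0.8, so δ = 1.960 + 0.842 = 2.802.
δ = d·√n ⇒ d = δ/√n = 2.802/√334 = 0.1533.

d ≈ 0.153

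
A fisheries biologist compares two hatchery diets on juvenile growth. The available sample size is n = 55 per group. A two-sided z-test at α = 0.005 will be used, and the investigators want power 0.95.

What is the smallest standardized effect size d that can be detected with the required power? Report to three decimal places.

d ≈ 0.849

Required noncentrality: δ = z_{0.0025} + z_{0.05} = 2.807 + 1.645 = 4.452.
(The second rejection-region term Φ(−δ − z_{α/2}) is negligible and dropped.)
δ = d·√(n/2) ⇒ d = δ/√(n/2) = 4.452/√(55/2) = 0.8489.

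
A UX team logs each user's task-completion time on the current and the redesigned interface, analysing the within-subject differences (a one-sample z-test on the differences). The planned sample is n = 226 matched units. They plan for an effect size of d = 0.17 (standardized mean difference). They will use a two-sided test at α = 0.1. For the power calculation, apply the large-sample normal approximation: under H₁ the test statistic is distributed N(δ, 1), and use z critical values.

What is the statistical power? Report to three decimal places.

Power ≈ 0.819

Noncentrality parameter: δ = d·√n = 0.17 × √226 = 2.5557
Critical value for a two-sided test at α = 0.1: z_{α/2} = 1.645.
Power = Φ(δ − 1.645) + Φ(−δ − 1.645) = Φ(0.911) + Φ(-4.201) = 0.8188 + 0.0000 = 0.8188.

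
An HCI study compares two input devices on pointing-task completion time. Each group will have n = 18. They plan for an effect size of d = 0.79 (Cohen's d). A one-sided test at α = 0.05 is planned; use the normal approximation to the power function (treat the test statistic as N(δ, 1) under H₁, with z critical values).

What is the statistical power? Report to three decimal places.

Power ≈ 0.766

Noncentrality parameter: δ = d·√(n/2) = 0.79 × √(18/2) = 2.3700
One-sided α = 0.05 → critical value z_{0.05} = 1.645.
Power = Φ(δ − 1.645) = Φ(0.725) = 0.7658.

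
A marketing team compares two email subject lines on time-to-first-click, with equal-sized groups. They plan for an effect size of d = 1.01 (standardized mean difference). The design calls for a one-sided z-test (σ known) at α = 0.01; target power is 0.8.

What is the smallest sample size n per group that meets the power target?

For power 0.8 need Φ(δ − z_{0.01}) = 0.8, so δ = z_{0.01} + z_{0.20} = 2.326 + 0.842 = 3.168.
δ = d·√(n/2) ⇒ n = 2(δ/d)² = 2 × (3.168 / 1.01)² = 19.68.
Round up to the next whole unit.

n = 20 per group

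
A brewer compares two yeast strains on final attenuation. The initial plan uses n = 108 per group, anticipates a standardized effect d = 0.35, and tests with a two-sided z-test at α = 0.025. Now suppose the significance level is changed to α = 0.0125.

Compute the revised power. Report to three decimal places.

Power ≈ 0.530

δ = d·√(n/2) = 0.35 × √(108/2) = 2.5720 (unchanged). New critical value: z_{0.0063} = 2.498.
Revised power = Φ(δ − 2.498) + Φ(−δ − 2.498) = Φ(0.074) + Φ(-5.070) = 0.5296 + 0.0000 = 0.5296.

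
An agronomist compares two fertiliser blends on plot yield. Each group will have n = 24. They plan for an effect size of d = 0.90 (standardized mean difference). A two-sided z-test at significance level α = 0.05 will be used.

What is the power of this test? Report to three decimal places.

Power ≈ 0.877

Noncentrality parameter: λ = d·√(n/2) = 0.90 × √(24/2) = 3.1177
Two-sided α = 0.05 → critical value z_{0.025} = 1.960.
Power = Φ(λ − 1.960) + Φ(−λ − 1.960) = Φ(1.158) + Φ(-5.078) = 0.8765 + 0.0000 = 0.8765.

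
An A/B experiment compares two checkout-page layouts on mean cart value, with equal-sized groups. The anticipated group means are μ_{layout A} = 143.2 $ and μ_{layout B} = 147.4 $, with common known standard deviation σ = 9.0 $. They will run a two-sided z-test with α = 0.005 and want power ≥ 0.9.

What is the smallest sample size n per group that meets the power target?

Standardized effect: d = |μ_{layout A} − μ_{layout B}| / σ = |143.2 − 147.4| / 9.0 = 0.4667
For power 0.9 need Φ(δ − z_{0.0025}) = 0.9, so δ = z_{0.0025} + z_{0.10} = 2.807 + 1.282 = 4.089.
(Ignoring the negligible lower-tail rejection probability gives the usual closed-form inversion.)
δ = d·√(n/2) ⇒ n = 2(δ/d)² = 2 × (4.089 / 0.4667)² = 153.52.
Rounding up, n = 154 per group.

n = 154 per group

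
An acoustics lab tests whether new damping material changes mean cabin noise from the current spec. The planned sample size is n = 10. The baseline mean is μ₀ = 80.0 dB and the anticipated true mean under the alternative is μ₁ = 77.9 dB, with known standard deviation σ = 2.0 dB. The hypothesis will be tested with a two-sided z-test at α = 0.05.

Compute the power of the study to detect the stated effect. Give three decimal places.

Power ≈ 0.913

Standardized effect: d = |μ₁ − μ₀| / σ = |77.9 − 80.0| / 2.0 = 1.0500
Noncentrality parameter: δ = d·√n = 1.0500 × √10 = 3.3204
Two-sided α = 0.05 → critical value z_{0.025} = 1.960.
Power = Φ(δ − 1.960) + Φ(−δ − 1.960) = Φ(1.360) + Φ(-5.280) = 0.9132 + 0.0000 = 0.9132.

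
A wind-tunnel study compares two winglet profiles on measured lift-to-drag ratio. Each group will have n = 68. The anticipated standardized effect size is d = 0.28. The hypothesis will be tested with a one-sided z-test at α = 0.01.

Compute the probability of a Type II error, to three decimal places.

β ≈ 0.756

Noncentrality parameter: δ = d·√(n/2) = 0.28 × √(68/2) = 1.6327
One-sided α = 0.01 → critical value z_{0.01} = 2.326.
Power = P(Z > 2.326 − δ) = Φ(-0.694) = 0.2439.
Type II error: β = 1 − power = 1 − 0.2439 = 0.7561.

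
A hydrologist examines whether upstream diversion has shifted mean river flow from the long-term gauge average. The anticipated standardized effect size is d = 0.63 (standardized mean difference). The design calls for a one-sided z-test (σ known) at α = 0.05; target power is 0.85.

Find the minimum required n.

Set Φ(δ − 1.645) = 0.85; then δ − 1.645 = Φ⁻¹(0.85) = 1.036, giving δ = 2.681.
δ = d·√n ⇒ n = (δ/d)² = (2.681 / 0.63)² = 18.11.
Round up to the next whole unit.

n = 19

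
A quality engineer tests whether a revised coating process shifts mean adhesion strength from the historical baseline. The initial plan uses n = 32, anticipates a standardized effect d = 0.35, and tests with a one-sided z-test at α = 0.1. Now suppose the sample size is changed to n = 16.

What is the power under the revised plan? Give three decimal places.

Power ≈ 0.547

With n = 16: δ = d·√n = 0.35 × √16 = 1.4000. Critical value z_{0.1} = 1.282.
Revised power = Φ(δ − 1.282) = Φ(0.118) = 0.5471.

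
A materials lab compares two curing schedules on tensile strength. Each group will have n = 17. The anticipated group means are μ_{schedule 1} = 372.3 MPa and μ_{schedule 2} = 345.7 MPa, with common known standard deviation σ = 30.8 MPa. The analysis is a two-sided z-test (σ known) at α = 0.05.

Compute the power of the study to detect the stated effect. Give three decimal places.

Standardized effect: d = |μ_{schedule 1} − μ_{schedule 2}| / σ = |372.3 − 345.7| / 30.8 = 0.8636
Noncentrality parameter: δ = d·√(n/2) = 0.8636 × √(17/2) = 2.5179
Two-sided α = 0.05 → critical value z_{0.025} = 1.960.
Power = Φ(δ − 1.960) + Φ(−δ − 1.960) = Φ(0.558) + Φ(-4.478) = 0.7116 + 0.0000 = 0.7116.

Power ≈ 0.712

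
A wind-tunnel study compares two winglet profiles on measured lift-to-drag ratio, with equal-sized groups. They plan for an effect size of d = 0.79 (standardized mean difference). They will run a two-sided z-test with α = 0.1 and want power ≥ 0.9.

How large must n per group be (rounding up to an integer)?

Set Φ(δ − 1.645) = 0.9; then δ − 1.645 = Φ⁻¹(0.9) = 1.282, giving δ = 2.926.
(For δ > 0 the lower-tail rejection region contributes negligibly to power, so the one-term inversion is standard.)
δ = d·√(n/2) ⇒ n = 2(δ/d)² = 2 × (2.926 / 0.79)² = 27.44.
Round up to the next whole unit.

n = 28 per group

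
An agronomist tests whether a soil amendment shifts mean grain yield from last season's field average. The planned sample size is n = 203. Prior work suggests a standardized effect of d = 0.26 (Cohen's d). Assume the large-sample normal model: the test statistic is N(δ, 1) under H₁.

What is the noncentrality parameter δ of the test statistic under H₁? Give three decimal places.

δ = d·√n = 0.26 × √203 = 3.7044

δ ≈ 3.704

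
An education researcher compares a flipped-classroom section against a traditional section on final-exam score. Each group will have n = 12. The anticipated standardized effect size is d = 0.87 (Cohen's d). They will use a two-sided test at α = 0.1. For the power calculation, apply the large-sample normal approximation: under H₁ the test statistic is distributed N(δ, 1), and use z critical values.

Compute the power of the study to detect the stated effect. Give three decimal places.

Power ≈ 0.687

Noncentrality parameter: δ = d·√(n/2) = 0.87 × √(12/2) = 2.1311
Critical value for a two-sided test at α = 0.1: z_{α/2} = 1.645.
Power = Φ(δ − 1.645) + Φ(−δ − 1.645) = Φ(0.486) + Φ(-3.776) = 0.6866 + 0.0001 = 0.6867.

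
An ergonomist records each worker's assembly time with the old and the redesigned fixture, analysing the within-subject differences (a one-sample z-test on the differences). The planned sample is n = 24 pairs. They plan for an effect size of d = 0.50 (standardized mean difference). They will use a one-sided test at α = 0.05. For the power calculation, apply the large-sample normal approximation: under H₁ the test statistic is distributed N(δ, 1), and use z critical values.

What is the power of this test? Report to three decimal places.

Noncentrality parameter: δ = d·√n = 0.50 × √24 = 2.4495
One-sided α = 0.05 → critical value z_{0.05} = 1.645.
Power = P(Z > 1.645 − δ) = Φ(0.805) = 0.7895.

Power ≈ 0.789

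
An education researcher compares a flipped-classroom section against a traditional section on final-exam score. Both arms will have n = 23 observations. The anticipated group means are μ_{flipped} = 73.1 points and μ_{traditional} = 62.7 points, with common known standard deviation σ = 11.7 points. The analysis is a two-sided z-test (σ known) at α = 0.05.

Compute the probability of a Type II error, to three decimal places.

β ≈ 0.146

Standardized effect: d = |μ_{flipped} − μ_{traditional}| / σ = |73.1 − 62.7| / 11.7 = 0.8889
Noncentrality parameter: δ = d·√(n/2) = 0.8889 × √(23/2) = 3.0144
Two-sided α = 0.05 → critical value z_{0.025} = 1.960.
Power = Φ(δ − 1.960) + Φ(−δ − 1.960) = Φ(1.054) + Φ(-4.974) = 0.8542 + 0.0000 = 0.8542.
Type II error: β = 1 − power = 1 − 0.8542 = 0.1458.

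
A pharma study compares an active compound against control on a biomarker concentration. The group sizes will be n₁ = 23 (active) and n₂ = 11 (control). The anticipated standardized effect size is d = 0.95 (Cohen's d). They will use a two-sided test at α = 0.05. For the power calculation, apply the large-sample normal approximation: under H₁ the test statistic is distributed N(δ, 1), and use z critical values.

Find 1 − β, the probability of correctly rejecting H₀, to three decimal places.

Noncentrality parameter: δ = d / √(1/n₁ + 1/n₂) = 0.95 / √(1/23 + 1/11) = 2.5915
Two-sided α = 0.05 → critical value z_{0.025} = 1.960.
Power = Φ(δ − 1.960) + Φ(−δ − 1.960) = Φ(0.631) + Φ(-4.551) = 0.7361 + 0.0000 = 0.7361.

Power ≈ 0.736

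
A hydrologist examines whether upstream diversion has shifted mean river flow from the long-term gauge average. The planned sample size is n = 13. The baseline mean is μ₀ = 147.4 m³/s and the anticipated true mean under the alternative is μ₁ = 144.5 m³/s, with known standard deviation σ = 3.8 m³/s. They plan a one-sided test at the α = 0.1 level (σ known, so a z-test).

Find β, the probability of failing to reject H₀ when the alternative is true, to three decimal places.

Standardized effect: d = |μ₁ − μ₀| / σ = |144.5 − 147.4| / 3.8 = 0.7632
Noncentrality parameter: δ = d·√n = 0.7632 × √13 = 2.7516
Critical value for a one-sided test at α = 0.1: z_α = 1.282.
Power = Φ(δ − 1.282) = Φ(1.470) = 0.9292.
Type II error: β = 1 − power = 1 − 0.9292 = 0.0708.

β ≈ 0.071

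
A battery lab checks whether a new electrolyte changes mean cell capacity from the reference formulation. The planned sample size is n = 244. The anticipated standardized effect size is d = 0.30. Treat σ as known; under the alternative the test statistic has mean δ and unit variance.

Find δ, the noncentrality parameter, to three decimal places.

δ ≈ 4.686

The noncentrality parameter scales effect size by the design's sample-size factor: δ = d·√n = 0.30 × √244 = 4.6861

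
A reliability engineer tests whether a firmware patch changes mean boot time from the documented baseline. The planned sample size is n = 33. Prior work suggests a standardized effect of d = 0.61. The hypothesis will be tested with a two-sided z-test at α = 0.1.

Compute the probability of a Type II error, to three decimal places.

β ≈ 0.031

Noncentrality parameter: δ = d·√n = 0.61 × √33 = 3.5042
Two-sided α = 0.1 → critical value z_{0.05} = 1.645.
Power = Φ(δ − 1.645) + Φ(−δ − 1.645) = Φ(1.859) + Φ(-5.149) = 0.9685 + 0.0000 = 0.9685.
Type II error: β = 1 − power = 1 − 0.9685 = 0.0315.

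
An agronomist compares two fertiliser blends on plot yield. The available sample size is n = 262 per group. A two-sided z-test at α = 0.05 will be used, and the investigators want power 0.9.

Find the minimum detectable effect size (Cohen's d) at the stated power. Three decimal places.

Required noncentrality: δ = z_{0.025} + z_{0.10} = 1.960 + 1.282 = 3.242.
(The second rejection-region term Φ(−δ − z_{α/2}) is negligible and dropped.)
δ = d·√(n/2) ⇒ d = δ/√(n/2) = 3.242/√(262/2) = 0.2832.

d ≈ 0.283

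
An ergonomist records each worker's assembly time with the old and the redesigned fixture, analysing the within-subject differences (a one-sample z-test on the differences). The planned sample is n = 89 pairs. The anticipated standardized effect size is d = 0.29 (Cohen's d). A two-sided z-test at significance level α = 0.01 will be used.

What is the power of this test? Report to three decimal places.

Power ≈ 0.564

Noncentrality parameter: δ = d·√n = 0.29 × √89 = 2.7359
Critical value for a two-sided test at α = 0.01: z_{α/2} = 2.576.
Power = Φ(δ − 2.576) + Φ(−δ − 2.576) = Φ(0.160) + Φ(-5.312) = 0.5636 + 0.0000 = 0.5636.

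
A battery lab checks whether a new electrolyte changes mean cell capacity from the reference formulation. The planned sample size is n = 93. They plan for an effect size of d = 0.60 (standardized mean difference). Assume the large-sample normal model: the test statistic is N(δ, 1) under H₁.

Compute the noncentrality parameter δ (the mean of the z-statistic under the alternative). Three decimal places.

The noncentrality parameter scales effect size by the design's sample-size factor: δ = d·√n = 0.60 × √93 = 5.7862

δ ≈ 5.786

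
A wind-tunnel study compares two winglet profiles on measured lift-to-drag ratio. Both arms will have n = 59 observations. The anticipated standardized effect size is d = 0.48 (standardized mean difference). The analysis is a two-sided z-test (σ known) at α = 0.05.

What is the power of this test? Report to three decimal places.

Power ≈ 0.741

Noncentrality parameter: δ = d·√(n/2) = 0.48 × √(59/2) = 2.6071
Two-sided α = 0.05 → critical value z_{0.025} = 1.960.
Power = Φ(δ − 1.960) + Φ(−δ − 1.960) = Φ(0.647) + Φ(-4.567) = 0.7412 + 0.0000 = 0.7412.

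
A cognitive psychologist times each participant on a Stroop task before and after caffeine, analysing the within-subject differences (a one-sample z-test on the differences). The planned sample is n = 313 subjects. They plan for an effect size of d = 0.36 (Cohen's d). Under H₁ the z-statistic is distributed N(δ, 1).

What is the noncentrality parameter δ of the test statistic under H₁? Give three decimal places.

δ ≈ 6.369

δ = d·√n = 0.36 × √313 = 6.3691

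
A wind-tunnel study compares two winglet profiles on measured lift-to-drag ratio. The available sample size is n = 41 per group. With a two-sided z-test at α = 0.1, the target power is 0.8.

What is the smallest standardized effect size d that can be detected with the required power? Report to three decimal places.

Need Φ(δ − 1.645) = 0.8, so δ = 1.645 + 0.842 = 2.486.
(The second rejection-region term Φ(−δ − z_{α/2}) is negligible and dropped.)
δ = d·√(n/2) ⇒ d = δ/√(n/2) = 2.486/√(41/2) = 0.5492.

d ≈ 0.549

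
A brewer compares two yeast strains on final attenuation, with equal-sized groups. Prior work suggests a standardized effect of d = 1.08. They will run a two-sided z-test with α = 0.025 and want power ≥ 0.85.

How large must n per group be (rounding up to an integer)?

n = 19 per group

Set Φ(δ − 2.241) = 0.85; then δ − 2.241 = Φ⁻¹(0.85) = 1.036, giving δ = 3.278.
(The Φ(−δ − z_{α/2}) term is vanishingly small for δ > 0 and is dropped in the standard sample-size formula.)
δ = d·√(n/2) ⇒ n = 2(δ/d)² = 2 × (3.278 / 1.08)² = 18.42.
Round up to the next whole unit.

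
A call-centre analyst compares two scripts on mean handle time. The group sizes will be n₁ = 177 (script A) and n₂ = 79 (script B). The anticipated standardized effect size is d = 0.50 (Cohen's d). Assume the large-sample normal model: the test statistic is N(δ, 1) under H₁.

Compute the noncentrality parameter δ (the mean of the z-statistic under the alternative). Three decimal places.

δ = d / √(1/n₁ + 1/n₂) = 0.50 / √(1/177 + 1/79) = 3.6953

δ ≈ 3.695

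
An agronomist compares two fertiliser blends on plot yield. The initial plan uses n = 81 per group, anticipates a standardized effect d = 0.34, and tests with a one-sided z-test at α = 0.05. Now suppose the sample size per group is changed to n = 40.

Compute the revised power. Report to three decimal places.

With n = 40 per group: δ = d·√(n/2) = 0.34 × √(40/2) = 1.5205. Critical value z_{0.05} = 1.645.
Revised power = Φ(δ − 1.645) = Φ(-0.124) = 0.4505.

Power ≈ 0.451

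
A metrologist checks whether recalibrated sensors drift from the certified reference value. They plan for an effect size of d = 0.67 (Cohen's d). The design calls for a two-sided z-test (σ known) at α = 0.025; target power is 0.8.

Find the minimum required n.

Set Φ(δ − 2.241) = 0.8; then δ − 2.241 = Φ⁻¹(0.8) = 0.842, giving δ = 3.083.
(For δ > 0 the lower-tail rejection region contributes negligibly to power, so the one-term inversion is standard.)
δ = d·√n ⇒ n = (δ/d)² = (3.083 / 0.67)² = 21.17.
Round up to the next whole unit.

n = 22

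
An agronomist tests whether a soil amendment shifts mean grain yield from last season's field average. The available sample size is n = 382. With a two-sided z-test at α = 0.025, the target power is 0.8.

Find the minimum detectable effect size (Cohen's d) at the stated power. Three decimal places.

d ≈ 0.158

Need Φ(δ − 2.241) = 0.8, so δ = 2.241 + 0.842 = 3.083.
(Lower-tail contribution to power is negligible for δ > 0.)
δ = d·√n ⇒ d = δ/√n = 3.083/√382 = 0.1577.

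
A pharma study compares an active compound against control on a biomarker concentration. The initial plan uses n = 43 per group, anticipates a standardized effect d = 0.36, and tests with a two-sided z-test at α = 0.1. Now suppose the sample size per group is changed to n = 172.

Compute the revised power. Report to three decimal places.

With n = 172 per group: δ = d·√(n/2) = 0.36 × √(172/2) = 3.3385. Critical value z_{0.05} = 1.645.
Revised power = Φ(δ − 1.645) + Φ(−δ − 1.645) = Φ(1.694) + Φ(-4.983) = 0.9548 + 0.0000 = 0.9548.

Power ≈ 0.955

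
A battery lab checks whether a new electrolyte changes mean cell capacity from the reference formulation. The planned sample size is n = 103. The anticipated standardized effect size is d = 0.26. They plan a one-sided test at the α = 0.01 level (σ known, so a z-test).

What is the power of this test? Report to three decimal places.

Power ≈ 0.623

Noncentrality parameter: δ = d·√n = 0.26 × √103 = 2.6387
Critical value for a one-sided test at α = 0.01: z_α = 2.326.
Power = Φ(δ − 2.326) = Φ(0.312) = 0.6226.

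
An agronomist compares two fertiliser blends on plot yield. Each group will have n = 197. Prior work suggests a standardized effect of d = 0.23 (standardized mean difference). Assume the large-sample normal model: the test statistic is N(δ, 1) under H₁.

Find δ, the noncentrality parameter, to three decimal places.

δ ≈ 2.283

The noncentrality parameter scales effect size by the design's sample-size factor: δ = d·√(n/2) = 0.23 × √(197/2) = 2.2827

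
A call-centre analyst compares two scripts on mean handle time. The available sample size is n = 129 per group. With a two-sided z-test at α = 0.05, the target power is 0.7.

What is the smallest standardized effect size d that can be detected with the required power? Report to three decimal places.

d ≈ 0.309

Need Φ(δ − 1.960) = 0.7, so δ = 1.960 + 0.524 = 2.484.
(Lower-tail contribution to power is negligible for δ > 0.)
δ = d·√(n/2) ⇒ d = δ/√(n/2) = 2.484/√(129/2) = 0.3093.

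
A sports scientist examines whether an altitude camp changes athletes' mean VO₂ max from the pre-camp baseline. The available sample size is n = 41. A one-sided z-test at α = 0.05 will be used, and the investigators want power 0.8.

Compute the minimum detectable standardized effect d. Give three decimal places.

Required noncentrality: δ = z_{0.05} + z_{0.20} = 1.645 + 0.842 = 2.486.
δ = d·√n ⇒ d = δ/√n = 2.486/√41 = 0.3883.

d ≈ 0.388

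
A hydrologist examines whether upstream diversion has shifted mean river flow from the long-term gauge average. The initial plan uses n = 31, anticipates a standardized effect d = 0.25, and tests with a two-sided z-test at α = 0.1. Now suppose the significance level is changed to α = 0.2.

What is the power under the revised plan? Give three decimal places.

δ = d·√n = 0.25 × √31 = 1.3919 (unchanged). New critical value: z_{0.1} = 1.282.
Revised power = Φ(δ − 1.282) + Φ(−δ − 1.282) = Φ(0.110) + Φ(-2.673) = 0.5439 + 0.0038 = 0.5477.

Power ≈ 0.548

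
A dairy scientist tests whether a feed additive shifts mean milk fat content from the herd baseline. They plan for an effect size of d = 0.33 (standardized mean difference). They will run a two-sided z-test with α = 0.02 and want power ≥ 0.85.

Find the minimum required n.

For power 0.85 need Φ(δ − z_{0.01}) = 0.85, so δ = z_{0.01} + z_{0.15} = 2.326 + 1.036 = 3.363.
(The Φ(−δ − z_{α/2}) term is vanishingly small for δ > 0 and is dropped in the standard sample-size formula.)
δ = d·√n ⇒ n = (δ/d)² = (3.363 / 0.33)² = 103.84.
Rounding up, n = 104.

n = 104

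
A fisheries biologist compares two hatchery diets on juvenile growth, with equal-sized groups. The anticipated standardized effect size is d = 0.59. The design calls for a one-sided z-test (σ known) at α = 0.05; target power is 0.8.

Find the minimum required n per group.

For power 0.8 need Φ(δ − z_{0.05}) = 0.8, so δ = z_{0.05} + z_{0.20} = 1.645 + 0.842 = 2.486.
δ = d·√(n/2) ⇒ n = 2(δ/d)² = 2 × (2.486 / 0.59)² = 35.52.
Round up to the next whole unit.

n = 36 per group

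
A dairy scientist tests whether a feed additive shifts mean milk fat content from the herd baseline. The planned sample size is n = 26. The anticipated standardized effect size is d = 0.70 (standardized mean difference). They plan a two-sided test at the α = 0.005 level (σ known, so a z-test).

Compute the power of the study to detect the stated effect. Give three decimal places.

Power ≈ 0.777

Noncentrality parameter: δ = d·√n = 0.70 × √26 = 3.5693
Critical value for a two-sided test at α = 0.005: z_{α/2} = 2.807.
Power = Φ(δ − 2.807) + Φ(−δ − 2.807) = Φ(0.762) + Φ(-6.376) = 0.7771 + 0.0000 = 0.7771.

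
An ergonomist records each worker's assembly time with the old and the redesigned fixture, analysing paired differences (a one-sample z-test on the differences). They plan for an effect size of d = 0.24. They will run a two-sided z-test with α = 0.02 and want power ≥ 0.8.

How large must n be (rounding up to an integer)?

n = 175

Set Φ(δ − 2.326) = 0.8; then δ − 2.326 = Φ⁻¹(0.8) = 0.842, giving δ = 3.168.
(For δ > 0 the lower-tail rejection region contributes negligibly to power, so the one-term inversion is standard.)
δ = d·√n ⇒ n = (δ/d)² = (3.168 / 0.24)² = 174.24.
Rounding up, n = 175.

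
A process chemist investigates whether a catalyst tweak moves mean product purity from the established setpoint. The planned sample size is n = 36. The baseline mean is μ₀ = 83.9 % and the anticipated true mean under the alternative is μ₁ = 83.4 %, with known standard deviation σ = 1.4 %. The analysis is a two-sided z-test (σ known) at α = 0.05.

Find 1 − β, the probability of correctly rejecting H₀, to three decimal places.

Power ≈ 0.573

Standardized effect: d = |μ₁ − μ₀| / σ = |83.4 − 83.9| / 1.4 = 0.3571
Noncentrality parameter: δ = d·√n = 0.3571 × √36 = 2.1429
Two-sided α = 0.05 → critical value z_{0.025} = 1.960.
Power = Φ(δ − 1.960) + Φ(−δ − 1.960) = Φ(0.183) + Φ(-4.103) = 0.5726 + 0.0000 = 0.5726.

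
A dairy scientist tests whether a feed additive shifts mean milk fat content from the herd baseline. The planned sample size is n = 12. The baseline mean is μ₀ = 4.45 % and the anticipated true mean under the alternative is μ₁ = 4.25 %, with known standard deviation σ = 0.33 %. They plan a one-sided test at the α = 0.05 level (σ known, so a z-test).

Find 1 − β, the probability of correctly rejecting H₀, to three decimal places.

Power ≈ 0.675

Standardized effect: d = |μ₁ − μ₀| / σ = |4.25 − 4.45| / 0.33 = 0.6061
Noncentrality parameter: δ = d·√n = 0.6061 × √12 = 2.0995
One-sided α = 0.05 → critical value z_{0.05} = 1.645.
Power = Φ(δ − 1.645) = Φ(0.455) = 0.6753.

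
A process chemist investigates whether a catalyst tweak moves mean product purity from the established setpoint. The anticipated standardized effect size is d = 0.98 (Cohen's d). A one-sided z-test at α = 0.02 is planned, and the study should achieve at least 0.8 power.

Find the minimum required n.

n = 9

For power 0.8 need Φ(δ − z_{0.02}) = 0.8, so δ = z_{0.02} + z_{0.20} = 2.054 + 0.842 = 2.895.
δ = d·√n ⇒ n = (δ/d)² = (2.895 / 0.98)² = 8.73.
Round up to the next whole unit.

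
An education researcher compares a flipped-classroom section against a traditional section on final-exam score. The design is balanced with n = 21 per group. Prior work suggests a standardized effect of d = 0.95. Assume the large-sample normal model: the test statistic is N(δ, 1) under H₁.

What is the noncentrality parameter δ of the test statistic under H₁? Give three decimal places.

δ = d·√(n/2) = 0.95 × √(21/2) = 3.0784

δ ≈ 3.078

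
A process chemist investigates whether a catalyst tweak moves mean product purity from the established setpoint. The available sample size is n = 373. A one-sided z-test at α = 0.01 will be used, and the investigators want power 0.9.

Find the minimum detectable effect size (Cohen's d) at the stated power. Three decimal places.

Need Φ(δ − 2.326) = 0.9, so δ = 2.326 + 1.282 = 3.608.
δ = d·√n ⇒ d = δ/√n = 3.608/√373 = 0.1868.

d ≈ 0.187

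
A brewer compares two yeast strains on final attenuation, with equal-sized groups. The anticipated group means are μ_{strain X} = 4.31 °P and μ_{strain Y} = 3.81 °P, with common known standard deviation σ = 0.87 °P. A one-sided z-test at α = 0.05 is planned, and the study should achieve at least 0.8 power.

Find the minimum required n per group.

n = 38 per group

Standardized effect: d = |μ_{strain X} − μ_{strain Y}| / σ = |4.31 − 3.81| / 0.87 = 0.5747
Set Φ(δ − 1.645) = 0.8; then δ − 1.645 = Φ⁻¹(0.8) = 0.842, giving δ = 2.486.
δ = d·√(n/2) ⇒ n = 2(δ/d)² = 2 × (2.486 / 0.5747)² = 37.44.
Rounding up, n = 38 per group.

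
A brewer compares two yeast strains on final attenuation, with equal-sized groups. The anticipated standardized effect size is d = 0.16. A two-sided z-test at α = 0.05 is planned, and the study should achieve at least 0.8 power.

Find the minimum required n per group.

For power 0.8 need Φ(δ − z_{0.025}) = 0.8, so δ = z_{0.025} + z_{0.20} = 1.960 + 0.842 = 2.802.
(For δ > 0 the lower-tail rejection region contributes negligibly to power, so the one-term inversion is standard.)
δ = d·√(n/2) ⇒ n = 2(δ/d)² = 2 × (2.802 / 0.16)² = 613.19.
Rounding up, n = 614 per group.

n = 614 per group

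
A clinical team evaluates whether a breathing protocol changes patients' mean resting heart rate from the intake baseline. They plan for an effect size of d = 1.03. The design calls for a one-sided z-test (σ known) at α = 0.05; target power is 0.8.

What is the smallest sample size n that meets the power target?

Set Φ(δ − 1.645) = 0.8; then δ − 1.645 = Φ⁻¹(0.8) = 0.842, giving δ = 2.486.
δ = d·√n ⇒ n = (δ/d)² = (2.486 / 1.03)² = 5.83.
Rounding up, n = 6.

n = 6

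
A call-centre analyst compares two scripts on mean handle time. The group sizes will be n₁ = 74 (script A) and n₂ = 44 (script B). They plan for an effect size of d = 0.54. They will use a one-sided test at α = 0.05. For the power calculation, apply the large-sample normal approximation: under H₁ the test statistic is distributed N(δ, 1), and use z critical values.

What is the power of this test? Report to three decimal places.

Power ≈ 0.883

Noncentrality parameter: δ = d / √(1/n₁ + 1/n₂) = 0.54 / √(1/74 + 1/44) = 2.8366
Critical value for a one-sided test at α = 0.05: z_α = 1.645.
Power = P(Z > 1.645 − δ) = Φ(1.192) = 0.8833.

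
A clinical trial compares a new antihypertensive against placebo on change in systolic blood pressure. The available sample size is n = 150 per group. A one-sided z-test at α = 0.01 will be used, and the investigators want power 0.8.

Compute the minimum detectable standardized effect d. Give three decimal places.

Required noncentrality: δ = z_{0.01} + z_{0.20} = 2.326 + 0.842 = 3.168.
δ = d·√(n/2) ⇒ d = δ/√(n/2) = 3.168/√(150/2) = 0.3658.

d ≈ 0.366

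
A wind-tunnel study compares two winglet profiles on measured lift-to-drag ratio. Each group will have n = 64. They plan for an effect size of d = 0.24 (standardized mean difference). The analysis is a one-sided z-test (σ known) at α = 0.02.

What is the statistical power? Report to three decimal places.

Noncentrality parameter: δ = d·√(n/2) = 0.24 × √(64/2) = 1.3576
Critical value for a one-sided test at α = 0.02: z_α = 2.054.
Power = P(Z > 2.054 − δ) = Φ(-0.696) = 0.2432.

Power ≈ 0.243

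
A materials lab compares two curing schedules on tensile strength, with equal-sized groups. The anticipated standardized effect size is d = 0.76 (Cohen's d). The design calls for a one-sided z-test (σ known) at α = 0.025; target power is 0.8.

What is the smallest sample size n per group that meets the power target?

n = 28 per group

For power 0.8 need Φ(δ − z_{0.025}) = 0.8, so δ = z_{0.025} + z_{0.20} = 1.960 + 0.842 = 2.802.
δ = d·√(n/2) ⇒ n = 2(δ/d)² = 2 × (2.802 / 0.76)² = 27.18.
Round up to the next whole unit.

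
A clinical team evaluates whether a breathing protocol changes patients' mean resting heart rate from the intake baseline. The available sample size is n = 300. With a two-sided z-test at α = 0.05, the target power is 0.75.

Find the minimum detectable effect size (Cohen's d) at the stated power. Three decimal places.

Need Φ(δ − 1.960) = 0.75, so δ = 1.960 + 0.674 = 2.634.
(Lower-tail contribution to power is negligible for δ > 0.)
δ = d·√n ⇒ d = δ/√n = 2.634/√300 = 0.1521.

d ≈ 0.152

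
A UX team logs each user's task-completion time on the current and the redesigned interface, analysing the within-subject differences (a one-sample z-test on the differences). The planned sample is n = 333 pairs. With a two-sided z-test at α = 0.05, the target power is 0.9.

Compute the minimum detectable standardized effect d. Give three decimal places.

d ≈ 0.178

Need Φ(δ − 1.960) = 0.9, so δ = 1.960 + 1.282 = 3.242.
(Lower-tail contribution to power is negligible for δ > 0.)
δ = d·√n ⇒ d = δ/√n = 3.242/√333 = 0.1776.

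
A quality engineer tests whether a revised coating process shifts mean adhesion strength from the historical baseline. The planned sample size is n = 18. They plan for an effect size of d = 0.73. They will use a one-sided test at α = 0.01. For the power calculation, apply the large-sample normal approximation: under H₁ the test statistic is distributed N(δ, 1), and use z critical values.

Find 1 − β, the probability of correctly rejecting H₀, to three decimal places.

Power ≈ 0.780

Noncentrality parameter: λ = d·√n = 0.73 × √18 = 3.0971
Critical value for a one-sided test at α = 0.01: z_α = 2.326.
Power = Φ(λ − 2.326) = Φ(0.771) = 0.7796.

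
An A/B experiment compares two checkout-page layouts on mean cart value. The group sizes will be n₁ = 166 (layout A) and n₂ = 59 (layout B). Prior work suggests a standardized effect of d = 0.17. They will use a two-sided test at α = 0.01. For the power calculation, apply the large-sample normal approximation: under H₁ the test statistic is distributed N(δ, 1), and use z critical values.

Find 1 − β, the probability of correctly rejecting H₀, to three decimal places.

Noncentrality parameter: δ = d / √(1/n₁ + 1/n₂) = 0.17 / √(1/166 + 1/59) = 1.1216
Critical value for a two-sided test at α = 0.01: z_{α/2} = 2.576.
Power = Φ(δ − 2.576) + Φ(−δ − 2.576) = Φ(-1.454) + Φ(-3.697) = 0.0729 + 0.0001 = 0.0731.

Power ≈ 0.073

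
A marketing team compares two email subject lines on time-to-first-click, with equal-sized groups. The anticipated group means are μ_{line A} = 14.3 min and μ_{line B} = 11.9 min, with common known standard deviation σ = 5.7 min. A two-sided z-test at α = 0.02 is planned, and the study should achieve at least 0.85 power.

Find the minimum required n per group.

Standardized effect: d = |μ_{line A} − μ_{line B}| / σ = |14.3 − 11.9| / 5.7 = 0.4211
Set Φ(δ − 2.326) = 0.85; then δ − 2.326 = Φ⁻¹(0.85) = 1.036, giving δ = 3.363.
(For δ > 0 the lower-tail rejection region contributes negligibly to power, so the one-term inversion is standard.)
δ = d·√(n/2) ⇒ n = 2(δ/d)² = 2 × (3.363 / 0.4211)² = 127.57.
Round up to the next whole unit.

n = 128 per group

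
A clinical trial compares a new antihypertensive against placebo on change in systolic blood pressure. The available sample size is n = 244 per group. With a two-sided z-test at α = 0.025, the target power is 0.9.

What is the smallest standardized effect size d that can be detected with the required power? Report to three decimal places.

Required noncentrality: δ = z_{0.0125} + z_{0.10} = 2.241 + 1.282 = 3.523.
(The second rejection-region term Φ(−δ − z_{α/2}) is negligible and dropped.)
δ = d·√(n/2) ⇒ d = δ/√(n/2) = 3.523/√(244/2) = 0.3190.

d ≈ 0.319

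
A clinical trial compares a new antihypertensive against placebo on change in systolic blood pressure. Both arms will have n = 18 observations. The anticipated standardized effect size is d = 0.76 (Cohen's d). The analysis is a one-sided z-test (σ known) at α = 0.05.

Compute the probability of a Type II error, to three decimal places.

β ≈ 0.263

Noncentrality parameter: δ = d·√(n/2) = 0.76 × √(18/2) = 2.2800
One-sided α = 0.05 → critical value z_{0.05} = 1.645.
Power = P(Z > 1.645 − δ) = Φ(0.635) = 0.7373.
Type II error: β = 1 − power = 1 − 0.7373 = 0.2627.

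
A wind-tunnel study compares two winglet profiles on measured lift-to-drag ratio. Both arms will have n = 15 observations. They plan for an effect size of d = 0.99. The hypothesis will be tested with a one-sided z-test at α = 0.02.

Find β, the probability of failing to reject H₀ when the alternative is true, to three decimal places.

Noncentrality parameter: δ = d·√(n/2) = 0.99 × √(15/2) = 2.7112
One-sided α = 0.02 → critical value z_{0.02} = 2.054.
Power = Φ(δ − 2.054) = Φ(0.657) = 0.7446.
Type II error: β = 1 − power = 1 − 0.7446 = 0.2554.

β ≈ 0.255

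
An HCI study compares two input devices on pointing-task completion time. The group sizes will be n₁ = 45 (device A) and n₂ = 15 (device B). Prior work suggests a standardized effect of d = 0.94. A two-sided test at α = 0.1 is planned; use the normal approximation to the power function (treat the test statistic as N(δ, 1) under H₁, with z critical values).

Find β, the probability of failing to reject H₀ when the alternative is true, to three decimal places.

β ≈ 0.066

Noncentrality parameter: δ = d / √(1/n₁ + 1/n₂) = 0.94 / √(1/45 + 1/15) = 3.1529
Two-sided α = 0.1 → critical value z_{0.05} = 1.645.
Power = Φ(δ − 1.645) + Φ(−δ − 1.645) = Φ(1.508) + Φ(-4.798) = 0.9342 + 0.0000 = 0.9342.
Type II error: β = 1 − power = 1 − 0.9342 = 0.0658.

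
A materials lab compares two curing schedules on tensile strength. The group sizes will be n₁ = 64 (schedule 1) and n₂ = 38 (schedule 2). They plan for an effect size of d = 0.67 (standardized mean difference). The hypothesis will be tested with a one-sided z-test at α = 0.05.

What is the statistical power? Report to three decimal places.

Power ≈ 0.948

Noncentrality parameter: δ = d / √(1/n₁ + 1/n₂) = 0.67 / √(1/64 + 1/38) = 3.2716
One-sided α = 0.05 → critical value z_{0.05} = 1.645.
Power = P(Z > 1.645 − δ) = Φ(1.627) = 0.9481.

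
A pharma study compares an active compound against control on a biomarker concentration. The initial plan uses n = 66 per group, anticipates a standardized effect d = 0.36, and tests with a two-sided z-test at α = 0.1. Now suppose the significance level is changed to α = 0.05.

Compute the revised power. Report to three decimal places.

Power ≈ 0.543

δ = d·√(n/2) = 0.36 × √(66/2) = 2.0680 (unchanged). New critical value: z_{0.025} = 1.960.
Revised power = Φ(δ − 1.960) + Φ(−δ − 1.960) = Φ(0.108) + Φ(-4.028) = 0.5430 + 0.0000 = 0.5431.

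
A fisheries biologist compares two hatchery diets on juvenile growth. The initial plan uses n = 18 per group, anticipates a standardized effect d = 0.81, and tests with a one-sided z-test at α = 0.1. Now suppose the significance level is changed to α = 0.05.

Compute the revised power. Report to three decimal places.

Power ≈ 0.784

δ = d·√(n/2) = 0.81 × √(18/2) = 2.4300 (unchanged). New critical value: z_{0.05} = 1.645.
Revised power = P(Z > 1.645 − δ) = Φ(0.785) = 0.7838.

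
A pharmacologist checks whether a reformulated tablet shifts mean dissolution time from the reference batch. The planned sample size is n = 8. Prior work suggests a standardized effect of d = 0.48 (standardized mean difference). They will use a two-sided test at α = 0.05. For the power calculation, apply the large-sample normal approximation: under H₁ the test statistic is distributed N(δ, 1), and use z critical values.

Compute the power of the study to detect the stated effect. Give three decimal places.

Noncentrality parameter: λ = d·√n = 0.48 × √8 = 1.3576
Two-sided α = 0.05 → critical value z_{0.025} = 1.960.
Power = Φ(λ − 1.960) + Φ(−λ − 1.960) = Φ(-0.602) + Φ(-3.318) = 0.2735 + 0.0005 = 0.2739.

Power ≈ 0.274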